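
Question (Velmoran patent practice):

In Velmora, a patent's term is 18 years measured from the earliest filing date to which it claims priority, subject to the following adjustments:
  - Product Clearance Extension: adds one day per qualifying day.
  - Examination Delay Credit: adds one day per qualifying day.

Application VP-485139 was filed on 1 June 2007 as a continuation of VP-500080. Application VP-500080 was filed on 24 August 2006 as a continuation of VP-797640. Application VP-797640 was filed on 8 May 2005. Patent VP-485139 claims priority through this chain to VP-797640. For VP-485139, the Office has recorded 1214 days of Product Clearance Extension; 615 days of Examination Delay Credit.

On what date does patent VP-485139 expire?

Earliest priority filing: 8 May 2005.
Base term: 8 May 2005 + 18 years → 8 May 2023.
Product Clearance Extension: +1214 days → 3 September 2026.
Examination Delay Credit: +615 days → 10 May 2028.

2028-05-10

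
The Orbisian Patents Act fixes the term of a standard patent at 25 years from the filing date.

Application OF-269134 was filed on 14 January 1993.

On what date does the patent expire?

January 14, 2018

Filing date + 25 years → 14 January 2018.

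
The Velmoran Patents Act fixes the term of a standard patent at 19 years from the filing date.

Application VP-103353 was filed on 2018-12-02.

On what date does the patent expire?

Filing date + 19 years → 2 December 2037.

December 2, 2037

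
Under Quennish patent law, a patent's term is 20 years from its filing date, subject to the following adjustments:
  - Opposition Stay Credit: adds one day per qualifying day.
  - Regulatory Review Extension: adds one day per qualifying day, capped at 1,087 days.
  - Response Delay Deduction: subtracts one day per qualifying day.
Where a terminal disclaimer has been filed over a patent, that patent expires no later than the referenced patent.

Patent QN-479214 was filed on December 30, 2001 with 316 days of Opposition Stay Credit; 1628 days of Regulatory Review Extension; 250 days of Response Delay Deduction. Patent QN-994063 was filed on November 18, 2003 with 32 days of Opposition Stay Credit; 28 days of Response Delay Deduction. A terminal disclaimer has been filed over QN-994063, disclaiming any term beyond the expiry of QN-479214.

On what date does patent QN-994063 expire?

2023-11-22

Natural term of QN-994063:
  Base: filing + 20 years → 18 November 2023.
  Opposition Stay Credit: +32 days → 20 December 2023.
  Response Delay Deduction: −28 days → 22 November 2023.
Expiry of referenced patent QN-479214:
  Base: filing + 20 years → 30 December 2021.
  Opposition Stay Credit: +316 days → 11 November 2022.
  Regulatory Review Extension: 1628 days claimed exceeds the 1087-day cap, so +1087 days → 2 November 2025.
  Response Delay Deduction: −250 days → 25 February 2025.
Terminal disclaimer: QN-994063 expires on the earlier of 22 November 2023 and 25 February 2025.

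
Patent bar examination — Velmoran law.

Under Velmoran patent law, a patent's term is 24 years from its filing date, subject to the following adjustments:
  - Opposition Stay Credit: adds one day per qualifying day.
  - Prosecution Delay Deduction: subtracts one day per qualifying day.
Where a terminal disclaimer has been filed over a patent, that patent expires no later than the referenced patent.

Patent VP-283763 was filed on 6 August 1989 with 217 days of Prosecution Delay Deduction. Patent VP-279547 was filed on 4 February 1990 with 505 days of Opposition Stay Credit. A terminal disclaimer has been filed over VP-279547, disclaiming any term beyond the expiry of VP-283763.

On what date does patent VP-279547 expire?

Natural term of VP-279547:
  Base: filing + 24 years → 4 February 2014.
  Opposition Stay Credit: +505 days → 24 June 2015.
Expiry of referenced patent VP-283763:
  Base: filing + 24 years → 6 August 2013.
  Prosecution Delay Deduction: −217 days → 1 January 2013.
Terminal disclaimer: VP-279547 expires on the earlier of 24 June 2015 and 1 January 2013.

2013-01-01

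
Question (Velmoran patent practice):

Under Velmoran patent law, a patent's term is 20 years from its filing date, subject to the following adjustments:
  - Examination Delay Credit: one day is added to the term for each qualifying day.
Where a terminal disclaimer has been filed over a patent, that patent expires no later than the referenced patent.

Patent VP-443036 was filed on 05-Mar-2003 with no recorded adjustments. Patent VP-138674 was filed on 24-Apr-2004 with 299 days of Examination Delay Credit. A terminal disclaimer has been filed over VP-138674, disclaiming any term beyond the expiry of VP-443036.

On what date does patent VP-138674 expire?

Natural term of VP-138674:
  Base: filing + 20 years → 24 April 2024.
  Examination Delay Credit: +299 days → 17 February 2025.
Expiry of referenced patent VP-443036:
  Base: filing + 20 years → 5 March 2023.
Terminal disclaimer: VP-138674 expires on the earlier of 17 February 2025 and 5 March 2023.

2023-03-05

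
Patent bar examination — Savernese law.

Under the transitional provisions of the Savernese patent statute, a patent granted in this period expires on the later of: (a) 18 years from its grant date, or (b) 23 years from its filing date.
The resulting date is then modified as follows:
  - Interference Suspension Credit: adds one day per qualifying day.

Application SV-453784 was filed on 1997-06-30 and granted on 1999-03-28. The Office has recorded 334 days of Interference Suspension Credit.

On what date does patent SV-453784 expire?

May 30, 2021

(a) grant + 18 years → 28 March 2017.
(b) filing + 23 years → 30 June 2020.
Later of the two: 30 June 2020.
Interference Suspension Credit: +334 days → 30 May 2021.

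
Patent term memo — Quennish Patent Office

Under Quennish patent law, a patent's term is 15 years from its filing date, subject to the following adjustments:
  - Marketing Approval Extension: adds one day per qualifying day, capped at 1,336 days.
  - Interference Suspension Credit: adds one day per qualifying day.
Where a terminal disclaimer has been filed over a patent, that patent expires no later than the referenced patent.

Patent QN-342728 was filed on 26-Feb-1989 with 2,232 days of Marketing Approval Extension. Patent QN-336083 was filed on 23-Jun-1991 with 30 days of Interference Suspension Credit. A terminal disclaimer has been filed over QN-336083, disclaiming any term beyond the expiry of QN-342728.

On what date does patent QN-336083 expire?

Natural term of QN-336083:
  Base: filing + 15 years → 23 June 2006.
  Interference Suspension Credit: +30 days → 23 July 2006.
Expiry of referenced patent QN-342728:
  Base: filing + 15 years → 26 February 2004.
  Marketing Approval Extension: 2232 days claimed exceeds the 1336-day cap, so +1336 days → 24 October 2007.
Terminal disclaimer: QN-336083 expires on the earlier of 23 July 2006 and 24 October 2007.

2006-07-23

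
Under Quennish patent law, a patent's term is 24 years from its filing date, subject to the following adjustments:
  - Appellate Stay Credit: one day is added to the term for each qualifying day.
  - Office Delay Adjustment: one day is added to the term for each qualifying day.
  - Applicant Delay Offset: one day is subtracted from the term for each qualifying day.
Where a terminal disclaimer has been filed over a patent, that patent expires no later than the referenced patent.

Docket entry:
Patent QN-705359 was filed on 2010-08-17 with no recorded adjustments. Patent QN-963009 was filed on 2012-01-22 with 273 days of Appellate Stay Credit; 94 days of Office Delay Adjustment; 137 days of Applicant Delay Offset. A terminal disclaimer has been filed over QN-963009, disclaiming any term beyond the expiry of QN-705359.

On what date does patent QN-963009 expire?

August 17, 2034

Natural term of QN-963009:
  Base: filing + 24 years → 22 January 2036.
  Appellate Stay Credit: +273 days → 21 October 2036.
  Office Delay Adjustment: +94 days → 23 January 2037.
  Applicant Delay Offset: −137 days → 8 September 2036.
Expiry of referenced patent QN-705359:
  Base: filing + 24 years → 17 August 2034.
Terminal disclaimer: QN-963009 expires on the earlier of 8 September 2036 and 17 August 2034.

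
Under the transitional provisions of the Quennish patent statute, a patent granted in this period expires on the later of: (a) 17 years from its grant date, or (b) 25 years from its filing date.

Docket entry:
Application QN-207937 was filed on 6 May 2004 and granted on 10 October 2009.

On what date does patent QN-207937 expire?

2029-05-06

(a) grant + 17 years → 10 October 2026.
(b) filing + 25 years → 6 May 2029.
Later of the two: 6 May 2029.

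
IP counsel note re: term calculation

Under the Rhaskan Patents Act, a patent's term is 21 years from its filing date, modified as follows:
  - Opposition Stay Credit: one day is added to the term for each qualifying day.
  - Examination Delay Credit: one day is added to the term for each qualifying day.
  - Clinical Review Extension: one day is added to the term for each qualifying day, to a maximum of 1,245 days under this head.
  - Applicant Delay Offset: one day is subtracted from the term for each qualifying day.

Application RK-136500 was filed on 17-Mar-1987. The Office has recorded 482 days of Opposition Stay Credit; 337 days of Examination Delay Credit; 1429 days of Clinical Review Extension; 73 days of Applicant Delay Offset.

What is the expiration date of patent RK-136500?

Base term: filing date + 21 years → 17 March 2008.
Opposition Stay Credit: +482 days → 12 July 2009.
Examination Delay Credit: +337 days → 14 June 2010.
Clinical Review Extension: 1429 days claimed exceeds the 1245-day cap, so +1245 days → 10 November 2013.
Applicant Delay Offset: −73 days → 29 August 2013.

2013-08-29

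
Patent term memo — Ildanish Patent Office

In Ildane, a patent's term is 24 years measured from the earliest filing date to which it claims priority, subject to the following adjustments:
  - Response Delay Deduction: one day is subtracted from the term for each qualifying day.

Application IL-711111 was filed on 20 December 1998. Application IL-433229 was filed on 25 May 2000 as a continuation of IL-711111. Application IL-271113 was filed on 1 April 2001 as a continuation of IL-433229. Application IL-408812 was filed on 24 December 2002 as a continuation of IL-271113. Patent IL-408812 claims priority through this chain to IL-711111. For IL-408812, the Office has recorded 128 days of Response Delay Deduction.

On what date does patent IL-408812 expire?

Earliest priority filing: 20 December 1998.
Base term: 20 December 1998 + 24 years → 20 December 2022.
Response Delay Deduction: −128 days → 14 August 2022.

2022-08-14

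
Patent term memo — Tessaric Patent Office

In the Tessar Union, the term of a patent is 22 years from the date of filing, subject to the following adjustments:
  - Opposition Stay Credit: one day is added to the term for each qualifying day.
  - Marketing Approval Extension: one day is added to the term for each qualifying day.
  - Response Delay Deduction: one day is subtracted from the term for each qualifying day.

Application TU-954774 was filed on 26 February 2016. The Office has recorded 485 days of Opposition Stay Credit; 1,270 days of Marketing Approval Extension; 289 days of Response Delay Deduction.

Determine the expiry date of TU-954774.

2042-03-03

Base term: filing date + 22 years → 26 February 2038.
Opposition Stay Credit: +485 days → 26 June 2039.
Marketing Approval Extension: +1270 days → 17 December 2042.
Response Delay Deduction: −289 days → 3 March 2042.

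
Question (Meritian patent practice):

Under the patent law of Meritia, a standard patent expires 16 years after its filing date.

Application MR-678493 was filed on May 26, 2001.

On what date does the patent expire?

Filing date + 16 years → 26 May 2017.

2017-05-26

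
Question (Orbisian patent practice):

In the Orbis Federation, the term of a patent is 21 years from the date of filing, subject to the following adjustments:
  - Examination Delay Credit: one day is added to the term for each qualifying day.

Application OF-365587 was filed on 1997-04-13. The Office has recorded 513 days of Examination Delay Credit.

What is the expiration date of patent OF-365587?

September 8, 2019

Base term: filing date + 21 years → 13 April 2018.
Examination Delay Credit: +513 days → 8 September 2019.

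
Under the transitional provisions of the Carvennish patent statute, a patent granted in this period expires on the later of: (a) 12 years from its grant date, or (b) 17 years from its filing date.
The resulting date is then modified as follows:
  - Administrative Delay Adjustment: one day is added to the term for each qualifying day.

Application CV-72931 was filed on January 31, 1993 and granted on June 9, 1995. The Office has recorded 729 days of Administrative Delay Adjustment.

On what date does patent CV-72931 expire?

(a) grant + 12 years → 9 June 2007.
(b) filing + 17 years → 31 January 2010.
Later of the two: 31 January 2010.
Administrative Delay Adjustment: +729 days → 30 January 2012.

2012-01-30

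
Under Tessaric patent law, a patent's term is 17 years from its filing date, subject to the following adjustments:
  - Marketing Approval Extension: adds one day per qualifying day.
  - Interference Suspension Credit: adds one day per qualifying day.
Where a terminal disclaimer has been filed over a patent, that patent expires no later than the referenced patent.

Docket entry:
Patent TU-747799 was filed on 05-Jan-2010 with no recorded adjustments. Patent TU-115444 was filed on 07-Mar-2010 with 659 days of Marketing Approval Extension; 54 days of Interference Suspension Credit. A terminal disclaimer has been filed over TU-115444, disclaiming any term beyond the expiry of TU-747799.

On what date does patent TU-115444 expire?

Natural term of TU-115444:
  Base: filing + 17 years → 7 March 2027.
  Marketing Approval Extension: +659 days → 25 December 2028.
  Interference Suspension Credit: +54 days → 17 February 2029.
Expiry of referenced patent TU-747799:
  Base: filing + 17 years → 5 January 2027.
Terminal disclaimer: TU-115444 expires on the earlier of 17 February 2029 and 5 January 2027.

January 5, 2027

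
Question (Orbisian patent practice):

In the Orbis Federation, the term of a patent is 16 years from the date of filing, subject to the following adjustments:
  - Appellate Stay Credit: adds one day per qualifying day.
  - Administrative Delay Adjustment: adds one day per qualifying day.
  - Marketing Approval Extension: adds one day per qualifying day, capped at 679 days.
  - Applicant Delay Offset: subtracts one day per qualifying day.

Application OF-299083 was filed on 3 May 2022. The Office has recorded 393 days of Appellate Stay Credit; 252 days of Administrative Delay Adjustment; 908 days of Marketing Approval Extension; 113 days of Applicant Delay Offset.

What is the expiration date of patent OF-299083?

August 26, 2041

Base term: filing date + 16 years → 3 May 2038.
Appellate Stay Credit: +393 days → 31 May 2039.
Administrative Delay Adjustment: +252 days → 7 February 2040.
Marketing Approval Extension: 908 days claimed exceeds the 679-day cap, so +679 days → 17 December 2041.
Applicant Delay Offset: −113 days → 26 August 2041.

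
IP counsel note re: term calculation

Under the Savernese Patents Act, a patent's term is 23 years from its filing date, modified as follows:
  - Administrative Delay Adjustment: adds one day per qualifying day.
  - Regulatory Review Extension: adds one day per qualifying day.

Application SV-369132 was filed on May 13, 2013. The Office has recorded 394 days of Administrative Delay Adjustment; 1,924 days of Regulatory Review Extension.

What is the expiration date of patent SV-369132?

Base term: filing date + 23 years → 13 May 2036.
Administrative Delay Adjustment: +394 days → 11 June 2037.
Regulatory Review Extension: +1924 days → 17 September 2042.

September 17, 2042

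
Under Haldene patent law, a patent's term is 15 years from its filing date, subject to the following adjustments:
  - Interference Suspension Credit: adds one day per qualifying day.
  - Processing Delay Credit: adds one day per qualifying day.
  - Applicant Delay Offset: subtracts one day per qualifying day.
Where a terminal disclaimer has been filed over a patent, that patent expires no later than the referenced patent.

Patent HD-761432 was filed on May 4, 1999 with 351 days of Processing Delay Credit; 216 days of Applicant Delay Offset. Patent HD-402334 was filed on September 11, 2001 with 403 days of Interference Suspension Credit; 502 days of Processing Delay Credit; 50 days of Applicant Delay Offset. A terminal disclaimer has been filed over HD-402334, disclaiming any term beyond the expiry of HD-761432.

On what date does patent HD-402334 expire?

Natural term of HD-402334:
  Base: filing + 15 years → 11 September 2016.
  Interference Suspension Credit: +403 days → 19 October 2017.
  Processing Delay Credit: +502 days → 5 March 2019.
  Applicant Delay Offset: −50 days → 14 January 2019.
Expiry of referenced patent HD-761432:
  Base: filing + 15 years → 4 May 2014.
  Processing Delay Credit: +351 days → 20 April 2015.
  Applicant Delay Offset: −216 days → 16 September 2014.
Terminal disclaimer: HD-402334 expires on the earlier of 14 January 2019 and 16 September 2014.

2014-09-16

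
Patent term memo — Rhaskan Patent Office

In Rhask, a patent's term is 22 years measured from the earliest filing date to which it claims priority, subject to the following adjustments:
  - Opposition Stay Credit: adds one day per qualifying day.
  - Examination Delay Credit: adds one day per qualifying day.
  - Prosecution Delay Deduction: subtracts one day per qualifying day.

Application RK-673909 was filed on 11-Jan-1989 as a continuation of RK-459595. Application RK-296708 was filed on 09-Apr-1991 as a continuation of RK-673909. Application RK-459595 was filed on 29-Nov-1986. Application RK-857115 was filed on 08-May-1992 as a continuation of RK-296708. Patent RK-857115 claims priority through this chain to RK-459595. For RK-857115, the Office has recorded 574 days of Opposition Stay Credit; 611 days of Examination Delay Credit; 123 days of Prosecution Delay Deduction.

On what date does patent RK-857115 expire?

2011-10-27

Earliest priority filing: 29 November 1986.
Base term: 29 November 1986 + 22 years → 29 November 2008.
Opposition Stay Credit: +574 days → 26 June 2010.
Examination Delay Credit: +611 days → 27 February 2012.
Prosecution Delay Deduction: −123 days → 27 October 2011.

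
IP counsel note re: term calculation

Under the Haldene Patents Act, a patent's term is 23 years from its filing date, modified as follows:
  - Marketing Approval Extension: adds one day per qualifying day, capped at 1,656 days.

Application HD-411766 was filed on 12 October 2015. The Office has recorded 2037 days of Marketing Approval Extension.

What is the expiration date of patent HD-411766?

2043-04-25

Base term: filing date + 23 years → 12 October 2038.
Marketing Approval Extension: 2037 days claimed exceeds the 1656-day cap, so +1656 days → 25 April 2043.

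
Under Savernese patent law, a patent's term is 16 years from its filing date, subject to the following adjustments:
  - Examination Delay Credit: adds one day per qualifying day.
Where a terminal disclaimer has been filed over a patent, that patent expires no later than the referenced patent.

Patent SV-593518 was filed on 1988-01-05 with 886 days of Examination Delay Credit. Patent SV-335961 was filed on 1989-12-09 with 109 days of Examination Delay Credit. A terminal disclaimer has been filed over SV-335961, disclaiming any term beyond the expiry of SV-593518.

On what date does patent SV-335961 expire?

2006-03-28

Natural term of SV-335961:
  Base: filing + 16 years → 9 December 2005.
  Examination Delay Credit: +109 days → 28 March 2006.
Expiry of referenced patent SV-593518:
  Base: filing + 16 years → 5 January 2004.
  Examination Delay Credit: +886 days → 9 June 2006.
Terminal disclaimer: SV-335961 expires on the earlier of 28 March 2006 and 9 June 2006.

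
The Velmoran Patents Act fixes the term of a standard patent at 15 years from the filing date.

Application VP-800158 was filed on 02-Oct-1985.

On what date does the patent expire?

Filing date + 15 years → 2 October 2000.

October 2, 2000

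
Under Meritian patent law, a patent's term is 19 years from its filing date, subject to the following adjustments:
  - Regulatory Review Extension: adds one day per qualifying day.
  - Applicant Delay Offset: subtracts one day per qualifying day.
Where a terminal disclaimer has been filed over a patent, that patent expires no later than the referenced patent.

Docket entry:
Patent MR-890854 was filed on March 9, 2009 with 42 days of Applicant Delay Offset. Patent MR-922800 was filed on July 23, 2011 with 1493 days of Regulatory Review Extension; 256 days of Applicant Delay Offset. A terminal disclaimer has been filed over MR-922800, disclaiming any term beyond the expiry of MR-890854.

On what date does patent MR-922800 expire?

2028-01-27

Natural term of MR-922800:
  Base: filing + 19 years → 23 July 2030.
  Regulatory Review Extension: +1493 days → 24 August 2034.
  Applicant Delay Offset: −256 days → 11 December 2033.
Expiry of referenced patent MR-890854:
  Base: filing + 19 years → 9 March 2028.
  Applicant Delay Offset: −42 days → 27 January 2028.
Terminal disclaimer: MR-922800 expires on the earlier of 11 December 2033 and 27 January 2028.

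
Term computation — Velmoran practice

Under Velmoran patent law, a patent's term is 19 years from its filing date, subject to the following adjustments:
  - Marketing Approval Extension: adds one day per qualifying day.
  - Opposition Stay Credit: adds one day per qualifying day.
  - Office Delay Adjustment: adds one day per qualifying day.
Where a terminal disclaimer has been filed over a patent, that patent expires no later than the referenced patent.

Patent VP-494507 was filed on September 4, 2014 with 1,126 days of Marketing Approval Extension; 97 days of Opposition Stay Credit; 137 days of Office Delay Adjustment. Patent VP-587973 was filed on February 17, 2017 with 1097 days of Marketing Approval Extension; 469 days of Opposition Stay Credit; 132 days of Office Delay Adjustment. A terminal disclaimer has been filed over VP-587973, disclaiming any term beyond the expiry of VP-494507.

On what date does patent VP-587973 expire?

2037-05-26

Natural term of VP-587973:
  Base: filing + 19 years → 17 February 2036.
  Marketing Approval Extension: +1097 days → 18 February 2039.
  Opposition Stay Credit: +469 days → 1 June 2040.
  Office Delay Adjustment: +132 days → 11 October 2040.
Expiry of referenced patent VP-494507:
  Base: filing + 19 years → 4 September 2033.
  Marketing Approval Extension: +1126 days → 4 October 2036.
  Opposition Stay Credit: +97 days → 9 January 2037.
  Office Delay Adjustment: +137 days → 26 May 2037.
Terminal disclaimer: VP-587973 expires on the earlier of 11 October 2040 and 26 May 2037.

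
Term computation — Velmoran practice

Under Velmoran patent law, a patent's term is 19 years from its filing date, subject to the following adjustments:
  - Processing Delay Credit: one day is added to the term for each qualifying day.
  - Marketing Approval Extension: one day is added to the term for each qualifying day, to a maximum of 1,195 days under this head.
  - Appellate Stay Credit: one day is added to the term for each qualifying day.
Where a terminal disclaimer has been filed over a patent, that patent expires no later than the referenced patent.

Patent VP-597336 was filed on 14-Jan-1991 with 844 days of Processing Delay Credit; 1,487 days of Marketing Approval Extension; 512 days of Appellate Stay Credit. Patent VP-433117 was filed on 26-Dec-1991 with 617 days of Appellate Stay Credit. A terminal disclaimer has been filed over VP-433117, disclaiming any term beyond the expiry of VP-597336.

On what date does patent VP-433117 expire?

September 3, 2012

Natural term of VP-433117:
  Base: filing + 19 years → 26 December 2010.
  Appellate Stay Credit: +617 days → 3 September 2012.
Expiry of referenced patent VP-597336:
  Base: filing + 19 years → 14 January 2010.
  Processing Delay Credit: +844 days → 7 May 2012.
  Marketing Approval Extension: 1487 days claimed exceeds the 1195-day cap, so +1195 days → 15 August 2015.
  Appellate Stay Credit: +512 days → 8 January 2017.
Terminal disclaimer: VP-433117 expires on the earlier of 3 September 2012 and 8 January 2017.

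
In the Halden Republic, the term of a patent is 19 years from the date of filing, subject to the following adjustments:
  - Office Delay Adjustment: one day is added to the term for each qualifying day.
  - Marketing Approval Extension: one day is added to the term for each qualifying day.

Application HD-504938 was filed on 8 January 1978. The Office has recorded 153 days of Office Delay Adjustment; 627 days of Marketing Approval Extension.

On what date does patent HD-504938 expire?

Base term: filing date + 19 years → 8 January 1997.
Office Delay Adjustment: +153 days → 10 June 1997.
Marketing Approval Extension: +627 days → 27 February 1999.

February 27, 1999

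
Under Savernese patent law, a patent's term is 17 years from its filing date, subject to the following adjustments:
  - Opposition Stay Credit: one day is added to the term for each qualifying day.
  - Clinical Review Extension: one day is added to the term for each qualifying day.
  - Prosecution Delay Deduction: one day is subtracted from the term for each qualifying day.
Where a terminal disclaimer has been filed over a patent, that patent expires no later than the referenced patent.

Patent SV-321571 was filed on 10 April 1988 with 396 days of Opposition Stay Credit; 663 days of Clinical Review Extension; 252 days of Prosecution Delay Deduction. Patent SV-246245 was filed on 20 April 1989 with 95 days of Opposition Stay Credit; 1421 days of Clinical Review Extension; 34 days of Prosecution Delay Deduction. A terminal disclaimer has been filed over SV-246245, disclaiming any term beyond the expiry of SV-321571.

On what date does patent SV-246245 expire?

June 26, 2007

Natural term of SV-246245:
  Base: filing + 17 years → 20 April 2006.
  Opposition Stay Credit: +95 days → 24 July 2006.
  Clinical Review Extension: +1421 days → 14 June 2010.
  Prosecution Delay Deduction: −34 days → 11 May 2010.
Expiry of referenced patent SV-321571:
  Base: filing + 17 years → 10 April 2005.
  Opposition Stay Credit: +396 days → 11 May 2006.
  Clinical Review Extension: +663 days → 4 March 2008.
  Prosecution Delay Deduction: −252 days → 26 June 2007.
Terminal disclaimer: SV-246245 expires on the earlier of 11 May 2010 and 26 June 2007.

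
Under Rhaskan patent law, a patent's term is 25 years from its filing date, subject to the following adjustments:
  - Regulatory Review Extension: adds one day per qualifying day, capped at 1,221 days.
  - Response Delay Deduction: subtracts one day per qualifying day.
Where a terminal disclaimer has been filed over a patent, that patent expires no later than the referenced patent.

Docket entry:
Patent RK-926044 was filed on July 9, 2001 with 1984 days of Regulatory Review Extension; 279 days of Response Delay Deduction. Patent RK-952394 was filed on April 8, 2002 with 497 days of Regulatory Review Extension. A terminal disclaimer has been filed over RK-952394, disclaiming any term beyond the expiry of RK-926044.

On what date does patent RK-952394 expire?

Natural term of RK-952394:
  Base: filing + 25 years → 8 April 2027.
  Regulatory Review Extension: 497 days (within the 1221-day cap) → +497 days → 17 August 2028.
Expiry of referenced patent RK-926044:
  Base: filing + 25 years → 9 July 2026.
  Regulatory Review Extension: 1984 days claimed exceeds the 1221-day cap, so +1221 days → 11 November 2029.
  Response Delay Deduction: −279 days → 5 February 2029.
Terminal disclaimer: RK-952394 expires on the earlier of 17 August 2028 and 5 February 2029.

2028-08-17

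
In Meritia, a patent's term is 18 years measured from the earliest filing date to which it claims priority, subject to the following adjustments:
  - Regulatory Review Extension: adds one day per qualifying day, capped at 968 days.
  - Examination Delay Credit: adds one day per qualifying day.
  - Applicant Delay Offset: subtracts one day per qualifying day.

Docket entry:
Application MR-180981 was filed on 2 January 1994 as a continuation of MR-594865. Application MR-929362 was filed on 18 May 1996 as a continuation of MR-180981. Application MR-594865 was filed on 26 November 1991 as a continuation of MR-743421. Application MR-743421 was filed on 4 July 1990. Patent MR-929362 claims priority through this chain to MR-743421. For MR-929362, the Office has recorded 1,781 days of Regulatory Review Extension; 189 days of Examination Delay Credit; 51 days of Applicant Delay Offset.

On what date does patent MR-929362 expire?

2011-07-15

Earliest priority filing: 4 July 1990.
Base term: 4 July 1990 + 18 years → 4 July 2008.
Regulatory Review Extension: 1781 days claimed exceeds the 968-day cap, so +968 days → 27 February 2011.
Examination Delay Credit: +189 days → 4 September 2011.
Applicant Delay Offset: −51 days → 15 July 2011.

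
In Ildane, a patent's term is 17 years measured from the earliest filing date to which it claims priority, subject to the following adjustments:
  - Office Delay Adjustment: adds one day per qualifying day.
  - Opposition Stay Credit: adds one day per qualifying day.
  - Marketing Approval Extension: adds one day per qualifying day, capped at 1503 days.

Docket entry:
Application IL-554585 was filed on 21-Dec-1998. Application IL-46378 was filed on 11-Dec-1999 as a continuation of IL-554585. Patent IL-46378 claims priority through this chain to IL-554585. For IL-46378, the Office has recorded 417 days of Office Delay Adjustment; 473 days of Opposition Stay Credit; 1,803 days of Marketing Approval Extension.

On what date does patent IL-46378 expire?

Earliest priority filing: 21 December 1998.
Base term: 21 December 1998 + 17 years → 21 December 2015.
Office Delay Adjustment: +417 days → 10 February 2017.
Opposition Stay Credit: +473 days → 29 May 2018.
Marketing Approval Extension: 1803 days claimed exceeds the 1503-day cap, so +1503 days → 10 July 2022.

July 10, 2022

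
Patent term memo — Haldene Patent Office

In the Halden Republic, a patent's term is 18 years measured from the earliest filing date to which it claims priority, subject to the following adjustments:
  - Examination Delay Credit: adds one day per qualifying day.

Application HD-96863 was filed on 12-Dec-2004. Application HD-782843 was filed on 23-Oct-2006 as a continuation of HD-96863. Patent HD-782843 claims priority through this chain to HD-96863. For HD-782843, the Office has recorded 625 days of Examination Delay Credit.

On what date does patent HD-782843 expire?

Earliest priority filing: 12 December 2004.
Base term: 12 December 2004 + 18 years → 12 December 2022.
Examination Delay Credit: +625 days → 28 August 2024.

August 28, 2024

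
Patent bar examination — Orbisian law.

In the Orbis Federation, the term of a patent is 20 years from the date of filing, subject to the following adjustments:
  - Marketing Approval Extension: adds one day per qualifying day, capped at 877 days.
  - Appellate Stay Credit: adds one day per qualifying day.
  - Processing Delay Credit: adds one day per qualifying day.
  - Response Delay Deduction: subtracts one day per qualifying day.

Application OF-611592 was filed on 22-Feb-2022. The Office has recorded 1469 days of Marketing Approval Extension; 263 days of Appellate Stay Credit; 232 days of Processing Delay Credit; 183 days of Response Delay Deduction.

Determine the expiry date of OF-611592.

2045-05-26

Base term: filing date + 20 years → 22 February 2042.
Marketing Approval Extension: 1469 days claimed exceeds the 877-day cap, so +877 days → 18 July 2044.
Appellate Stay Credit: +263 days → 7 April 2045.
Processing Delay Credit: +232 days → 25 November 2045.
Response Delay Deduction: −183 days → 26 May 2045.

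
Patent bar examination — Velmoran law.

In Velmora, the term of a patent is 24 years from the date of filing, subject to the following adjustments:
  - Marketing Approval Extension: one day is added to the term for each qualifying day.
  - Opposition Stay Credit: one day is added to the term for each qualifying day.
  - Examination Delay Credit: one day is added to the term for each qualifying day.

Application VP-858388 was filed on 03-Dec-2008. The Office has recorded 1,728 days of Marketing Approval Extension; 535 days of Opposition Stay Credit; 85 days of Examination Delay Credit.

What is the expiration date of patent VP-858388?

May 9, 2039

Base term: filing date + 24 years → 3 December 2032.
Marketing Approval Extension: +1728 days → 27 August 2037.
Opposition Stay Credit: +535 days → 13 February 2039.
Examination Delay Credit: +85 days → 9 May 2039.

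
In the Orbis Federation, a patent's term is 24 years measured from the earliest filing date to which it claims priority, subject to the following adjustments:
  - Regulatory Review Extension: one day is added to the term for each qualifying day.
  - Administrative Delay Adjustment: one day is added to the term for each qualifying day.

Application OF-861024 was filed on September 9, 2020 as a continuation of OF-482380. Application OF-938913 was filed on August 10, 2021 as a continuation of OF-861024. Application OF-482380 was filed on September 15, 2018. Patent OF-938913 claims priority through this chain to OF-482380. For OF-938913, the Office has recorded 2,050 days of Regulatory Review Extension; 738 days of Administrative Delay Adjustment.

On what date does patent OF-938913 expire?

Earliest priority filing: 15 September 2018.
Base term: 15 September 2018 + 24 years → 15 September 2042.
Regulatory Review Extension: +2050 days → 26 April 2048.
Administrative Delay Adjustment: +738 days → 4 May 2050.

May 4, 2050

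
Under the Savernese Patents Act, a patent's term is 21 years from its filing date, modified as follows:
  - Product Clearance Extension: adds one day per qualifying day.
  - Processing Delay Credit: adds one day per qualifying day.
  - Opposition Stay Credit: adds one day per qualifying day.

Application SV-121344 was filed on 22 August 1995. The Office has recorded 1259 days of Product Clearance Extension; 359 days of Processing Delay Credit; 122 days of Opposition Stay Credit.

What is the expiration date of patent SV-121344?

Base term: filing date + 21 years → 22 August 2016.
Product Clearance Extension: +1259 days → 2 February 2020.
Processing Delay Credit: +359 days → 26 January 2021.
Opposition Stay Credit: +122 days → 28 May 2021.

2021-05-28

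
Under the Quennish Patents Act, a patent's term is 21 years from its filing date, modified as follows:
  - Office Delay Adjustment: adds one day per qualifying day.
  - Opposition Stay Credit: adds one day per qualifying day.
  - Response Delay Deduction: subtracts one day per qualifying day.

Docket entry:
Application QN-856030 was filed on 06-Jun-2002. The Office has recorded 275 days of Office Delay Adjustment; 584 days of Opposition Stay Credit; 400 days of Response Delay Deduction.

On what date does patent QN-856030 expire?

Base term: filing date + 21 years → 6 June 2023.
Office Delay Adjustment: +275 days → 7 March 2024.
Opposition Stay Credit: +584 days → 12 October 2025.
Response Delay Deduction: −400 days → 7 September 2024.

September 7, 2024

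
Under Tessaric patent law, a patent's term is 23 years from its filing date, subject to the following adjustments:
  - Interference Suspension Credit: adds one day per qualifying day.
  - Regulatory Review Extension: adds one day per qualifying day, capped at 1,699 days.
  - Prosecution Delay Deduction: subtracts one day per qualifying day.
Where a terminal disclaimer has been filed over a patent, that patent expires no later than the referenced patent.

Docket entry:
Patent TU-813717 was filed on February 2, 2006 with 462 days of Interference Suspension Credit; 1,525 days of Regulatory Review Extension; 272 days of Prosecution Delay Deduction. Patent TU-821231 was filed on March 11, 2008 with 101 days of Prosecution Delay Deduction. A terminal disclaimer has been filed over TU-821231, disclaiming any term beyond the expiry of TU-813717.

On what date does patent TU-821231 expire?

November 30, 2030

Natural term of TU-821231:
  Base: filing + 23 years → 11 March 2031.
  Prosecution Delay Deduction: −101 days → 30 November 2030.
Expiry of referenced patent TU-813717:
  Base: filing + 23 years → 2 February 2029.
  Interference Suspension Credit: +462 days → 10 May 2030.
  Regulatory Review Extension: 1525 days (within the 1699-day cap) → +1525 days → 13 July 2034.
  Prosecution Delay Deduction: −272 days → 14 October 2033.
Terminal disclaimer: TU-821231 expires on the earlier of 30 November 2030 and 14 October 2033.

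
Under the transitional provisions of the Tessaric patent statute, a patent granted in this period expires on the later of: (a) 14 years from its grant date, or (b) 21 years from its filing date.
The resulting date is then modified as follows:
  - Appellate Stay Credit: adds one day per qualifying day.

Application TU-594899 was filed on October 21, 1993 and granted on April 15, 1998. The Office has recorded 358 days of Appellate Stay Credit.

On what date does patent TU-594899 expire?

(a) grant + 14 years → 15 April 2012.
(b) filing + 21 years → 21 October 2014.
Later of the two: 21 October 2014.
Appellate Stay Credit: +358 days → 14 October 2015.

2015-10-14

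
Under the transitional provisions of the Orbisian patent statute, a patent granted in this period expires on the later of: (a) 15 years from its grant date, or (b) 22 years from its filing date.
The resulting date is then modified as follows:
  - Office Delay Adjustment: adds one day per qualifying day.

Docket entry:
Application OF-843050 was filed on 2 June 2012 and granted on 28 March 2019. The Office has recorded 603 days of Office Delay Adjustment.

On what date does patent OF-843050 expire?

2036-01-26

(a) grant + 15 years → 28 March 2034.
(b) filing + 22 years → 2 June 2034.
Later of the two: 2 June 2034.
Office Delay Adjustment: +603 days → 26 January 2036.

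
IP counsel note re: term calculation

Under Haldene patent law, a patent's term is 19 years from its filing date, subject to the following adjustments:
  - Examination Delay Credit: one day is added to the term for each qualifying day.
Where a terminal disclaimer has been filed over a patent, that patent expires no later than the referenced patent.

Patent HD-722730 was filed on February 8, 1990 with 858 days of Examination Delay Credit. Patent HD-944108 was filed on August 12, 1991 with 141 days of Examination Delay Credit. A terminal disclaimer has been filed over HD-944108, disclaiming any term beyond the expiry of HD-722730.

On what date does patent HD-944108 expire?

December 31, 2010

Natural term of HD-944108:
  Base: filing + 19 years → 12 August 2010.
  Examination Delay Credit: +141 days → 31 December 2010.
Expiry of referenced patent HD-722730:
  Base: filing + 19 years → 8 February 2009.
  Examination Delay Credit: +858 days → 16 June 2011.
Terminal disclaimer: HD-944108 expires on the earlier of 31 December 2010 and 16 June 2011.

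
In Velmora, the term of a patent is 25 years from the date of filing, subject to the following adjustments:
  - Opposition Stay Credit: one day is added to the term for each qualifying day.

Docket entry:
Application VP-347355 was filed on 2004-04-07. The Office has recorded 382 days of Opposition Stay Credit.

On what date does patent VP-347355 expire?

Base term: filing date + 25 years → 7 April 2029.
Opposition Stay Credit: +382 days → 24 April 2030.

April 24, 2030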